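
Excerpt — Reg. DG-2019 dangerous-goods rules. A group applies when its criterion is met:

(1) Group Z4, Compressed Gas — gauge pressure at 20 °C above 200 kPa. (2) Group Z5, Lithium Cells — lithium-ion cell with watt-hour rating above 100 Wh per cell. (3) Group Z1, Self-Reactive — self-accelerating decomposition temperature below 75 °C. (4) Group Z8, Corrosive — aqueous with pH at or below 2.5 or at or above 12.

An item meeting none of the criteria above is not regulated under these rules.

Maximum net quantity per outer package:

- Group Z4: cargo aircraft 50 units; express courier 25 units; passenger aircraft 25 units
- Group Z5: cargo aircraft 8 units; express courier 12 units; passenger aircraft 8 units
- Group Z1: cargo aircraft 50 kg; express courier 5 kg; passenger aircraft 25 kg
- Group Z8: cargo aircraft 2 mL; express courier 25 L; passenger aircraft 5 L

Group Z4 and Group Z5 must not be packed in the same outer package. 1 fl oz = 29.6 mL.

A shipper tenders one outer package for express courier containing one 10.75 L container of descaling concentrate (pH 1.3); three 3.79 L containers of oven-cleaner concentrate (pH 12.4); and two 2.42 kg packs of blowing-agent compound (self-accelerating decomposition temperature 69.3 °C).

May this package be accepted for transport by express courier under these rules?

Descaling concentrate: pH 1.3 ≤ 2.5 → Group Z8 (Corrosive).
With pH 12.4 (≥ 12), the oven-cleaner concentrate falls in Group Z8.
With self-accelerating decomposition temperature 69.3 °C (< 75 °C), the blowing-agent compound falls in Group Z1.
Group Z8 net quantity: 10.75 L + (three 3.79 L containers = 11.37 L) = 22.12 L.
22.12 L ≤ 25 L (express courier limit, Group Z8) — within limit.
Group Z1 quantity: two 2.42 kg packs = 4.84 kg.
4.84 kg ≤ 5 kg (express courier limit, Group Z1) — within limit.
The segregation rule (Group Z4 with Group Z5) does not apply to Group Z8 with Group Z1.
Every hazard group is within its express courier limit and no segregation rule is violated.

Yes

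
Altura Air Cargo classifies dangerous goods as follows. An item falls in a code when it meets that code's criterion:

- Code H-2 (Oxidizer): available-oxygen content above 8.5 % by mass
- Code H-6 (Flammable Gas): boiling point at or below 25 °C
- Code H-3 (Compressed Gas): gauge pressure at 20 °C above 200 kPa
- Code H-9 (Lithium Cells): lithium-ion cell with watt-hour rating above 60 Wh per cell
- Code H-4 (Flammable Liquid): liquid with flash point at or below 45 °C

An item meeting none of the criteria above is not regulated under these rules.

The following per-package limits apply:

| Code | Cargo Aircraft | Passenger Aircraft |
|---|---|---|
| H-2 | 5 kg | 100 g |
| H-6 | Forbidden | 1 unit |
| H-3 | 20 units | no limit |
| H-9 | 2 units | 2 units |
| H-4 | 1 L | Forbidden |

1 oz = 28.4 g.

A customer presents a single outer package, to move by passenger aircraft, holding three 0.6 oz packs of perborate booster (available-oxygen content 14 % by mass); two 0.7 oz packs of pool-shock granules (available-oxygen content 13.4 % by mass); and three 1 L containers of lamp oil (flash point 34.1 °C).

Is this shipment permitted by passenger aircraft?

No

The perborate booster has available-oxygen content 14 % by mass, which is > 8.5 % by mass, so it is Code H-2 (Oxidizer).
Available-oxygen content 13.4 % by mass meets the Code H-2 criterion (Oxidizer), so the pool-shock granules are Code H-2.
The lamp oil has flash point 34.1 °C, which is ≤ 45 °C, so it is Code H-4 (Flammable Liquid).
Total Code H-2: (three 0.6 oz packs = 51.12 g) + (two 0.7 oz packs = 39.76 g) = 90.88 g.
That is within the Code H-2 passenger aircraft limit of 100 g.
Code H-4 quantity: three 1 L containers = 3 L.
By passenger aircraft, Code H-4 is Forbidden regardless of quantity.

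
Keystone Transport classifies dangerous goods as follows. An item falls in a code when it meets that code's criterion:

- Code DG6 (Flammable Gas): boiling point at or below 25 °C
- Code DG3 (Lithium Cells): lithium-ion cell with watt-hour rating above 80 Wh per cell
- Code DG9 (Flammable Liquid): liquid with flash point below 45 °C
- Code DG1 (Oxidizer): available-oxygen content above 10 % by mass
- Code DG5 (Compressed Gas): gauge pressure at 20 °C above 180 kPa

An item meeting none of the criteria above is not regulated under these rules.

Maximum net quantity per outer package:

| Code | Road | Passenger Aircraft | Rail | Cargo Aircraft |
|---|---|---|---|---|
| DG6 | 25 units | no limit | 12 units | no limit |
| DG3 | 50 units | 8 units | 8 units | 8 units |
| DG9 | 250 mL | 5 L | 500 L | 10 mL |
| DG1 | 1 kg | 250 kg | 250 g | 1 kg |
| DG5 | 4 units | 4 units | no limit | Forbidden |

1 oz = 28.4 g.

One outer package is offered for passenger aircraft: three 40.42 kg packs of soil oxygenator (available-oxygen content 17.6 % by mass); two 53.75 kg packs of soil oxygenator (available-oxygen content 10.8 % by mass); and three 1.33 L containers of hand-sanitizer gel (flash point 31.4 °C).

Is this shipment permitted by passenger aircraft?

Yes

With available-oxygen content 17.6 % by mass (> 10 % by mass), the soil oxygenator falls in Code DG1.
The soil oxygenator has available-oxygen content 10.8 % by mass, which is > 10 % by mass, so it is Code DG1 (Oxidizer).
With flash point 31.4 °C (< 45 °C), the hand-sanitizer gel falls in Code DG9.
Code DG9 quantity: three 1.33 L containers = 3.99 L.
3.99 L is within the passenger aircraft limit of 5 L for Code DG9.
Total Code DG1: (three 40.42 kg packs = 121.26 kg) + (two 53.75 kg packs = 107.5 kg) = 228.76 kg.
228.76 kg is within the passenger aircraft limit of 250 kg for Code DG1.
Every hazard code is within its passenger aircraft limit and no segregation rule is violated.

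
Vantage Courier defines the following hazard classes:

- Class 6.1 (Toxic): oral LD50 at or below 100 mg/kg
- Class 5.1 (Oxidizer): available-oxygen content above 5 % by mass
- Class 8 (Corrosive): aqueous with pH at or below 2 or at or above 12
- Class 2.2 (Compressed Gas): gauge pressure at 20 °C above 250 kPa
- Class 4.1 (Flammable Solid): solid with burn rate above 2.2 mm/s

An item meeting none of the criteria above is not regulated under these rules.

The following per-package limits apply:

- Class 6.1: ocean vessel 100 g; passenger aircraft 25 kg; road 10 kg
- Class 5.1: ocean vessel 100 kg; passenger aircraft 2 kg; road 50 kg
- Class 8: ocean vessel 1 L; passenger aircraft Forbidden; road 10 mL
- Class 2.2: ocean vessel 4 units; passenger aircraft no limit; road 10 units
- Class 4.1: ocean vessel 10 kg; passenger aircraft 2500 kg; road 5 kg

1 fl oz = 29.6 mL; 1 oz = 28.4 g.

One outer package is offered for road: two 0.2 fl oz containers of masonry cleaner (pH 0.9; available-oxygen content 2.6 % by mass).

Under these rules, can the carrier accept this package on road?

No

pH 0.9 meets the Class 8 criterion (Corrosive), so the masonry cleaner is Class 8.
Class 8 quantity: two 0.2 fl oz containers = 11.84 mL.
11.84 mL > 10 mL (road limit, Class 8) — over the limit.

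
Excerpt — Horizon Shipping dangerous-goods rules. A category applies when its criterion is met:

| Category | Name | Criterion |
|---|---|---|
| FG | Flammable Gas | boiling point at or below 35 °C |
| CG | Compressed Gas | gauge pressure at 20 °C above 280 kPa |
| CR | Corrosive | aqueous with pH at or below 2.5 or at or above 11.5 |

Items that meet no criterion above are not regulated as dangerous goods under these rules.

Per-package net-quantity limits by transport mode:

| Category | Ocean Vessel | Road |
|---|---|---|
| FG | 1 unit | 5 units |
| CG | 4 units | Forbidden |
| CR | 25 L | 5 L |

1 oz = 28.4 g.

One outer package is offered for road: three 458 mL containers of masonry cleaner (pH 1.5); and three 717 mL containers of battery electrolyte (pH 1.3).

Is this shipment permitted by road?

Yes

The masonry cleaner has pH 1.5, which is ≤ 2.5, so it is Category CR (Corrosive).
pH 1.3 meets the Category CR criterion (Corrosive), so the battery electrolyte is Category CR.
Total Category CR: (three 458 mL containers = 1.374 L) + (three 717 mL containers = 2.151 L) = 3.525 L.
3.525 L ≤ 5 L (road limit, Category CR) — within limit.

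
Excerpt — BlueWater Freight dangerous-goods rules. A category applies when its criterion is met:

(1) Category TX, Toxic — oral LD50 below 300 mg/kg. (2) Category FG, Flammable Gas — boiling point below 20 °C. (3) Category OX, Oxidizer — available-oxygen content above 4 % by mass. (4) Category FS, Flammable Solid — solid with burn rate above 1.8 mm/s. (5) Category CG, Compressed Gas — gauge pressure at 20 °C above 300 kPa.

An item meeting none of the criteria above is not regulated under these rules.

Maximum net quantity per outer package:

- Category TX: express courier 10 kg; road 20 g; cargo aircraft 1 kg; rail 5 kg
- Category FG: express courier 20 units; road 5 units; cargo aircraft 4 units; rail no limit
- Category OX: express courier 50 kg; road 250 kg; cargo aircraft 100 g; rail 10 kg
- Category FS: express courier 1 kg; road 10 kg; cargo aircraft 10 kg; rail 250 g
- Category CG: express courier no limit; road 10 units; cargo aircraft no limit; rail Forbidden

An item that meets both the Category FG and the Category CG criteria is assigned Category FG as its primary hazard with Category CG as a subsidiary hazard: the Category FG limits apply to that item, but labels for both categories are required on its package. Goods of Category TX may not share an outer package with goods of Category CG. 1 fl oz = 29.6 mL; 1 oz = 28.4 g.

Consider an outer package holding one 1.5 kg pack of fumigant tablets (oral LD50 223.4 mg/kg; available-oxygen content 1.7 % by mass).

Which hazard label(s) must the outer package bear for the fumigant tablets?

Oral LD50 223.4 mg/kg meets the Category TX criterion (Toxic), so the fumigant tablets are Category TX.
Only the Category TX label is required.

Category TX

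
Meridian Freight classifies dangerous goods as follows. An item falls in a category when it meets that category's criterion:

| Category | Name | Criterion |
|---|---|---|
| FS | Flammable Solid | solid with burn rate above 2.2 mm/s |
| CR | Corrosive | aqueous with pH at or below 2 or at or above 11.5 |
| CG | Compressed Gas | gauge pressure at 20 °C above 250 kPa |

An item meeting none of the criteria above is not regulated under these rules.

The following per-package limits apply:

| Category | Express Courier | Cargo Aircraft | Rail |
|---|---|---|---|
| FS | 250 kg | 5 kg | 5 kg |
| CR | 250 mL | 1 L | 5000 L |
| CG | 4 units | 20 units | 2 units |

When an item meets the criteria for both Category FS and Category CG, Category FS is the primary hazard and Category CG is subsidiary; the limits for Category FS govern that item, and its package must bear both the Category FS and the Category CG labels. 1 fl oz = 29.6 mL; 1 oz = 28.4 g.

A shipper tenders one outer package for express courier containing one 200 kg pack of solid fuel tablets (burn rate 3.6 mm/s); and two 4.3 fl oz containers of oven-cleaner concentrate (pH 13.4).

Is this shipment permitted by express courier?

With burn rate 3.6 mm/s (> 2.2 mm/s), the solid fuel tablets fall in Category FS.
The oven-cleaner concentrate has pH 13.4, which is ≥ 11.5, so it is Category CR (Corrosive).
Category FS quantity: 200 kg.
That is within the Category FS express courier limit of 250 kg.
Category CR quantity: two 4.3 fl oz containers = 254.56 mL.
254.56 mL > 250 mL (express courier limit, Category CR) — over the limit.

No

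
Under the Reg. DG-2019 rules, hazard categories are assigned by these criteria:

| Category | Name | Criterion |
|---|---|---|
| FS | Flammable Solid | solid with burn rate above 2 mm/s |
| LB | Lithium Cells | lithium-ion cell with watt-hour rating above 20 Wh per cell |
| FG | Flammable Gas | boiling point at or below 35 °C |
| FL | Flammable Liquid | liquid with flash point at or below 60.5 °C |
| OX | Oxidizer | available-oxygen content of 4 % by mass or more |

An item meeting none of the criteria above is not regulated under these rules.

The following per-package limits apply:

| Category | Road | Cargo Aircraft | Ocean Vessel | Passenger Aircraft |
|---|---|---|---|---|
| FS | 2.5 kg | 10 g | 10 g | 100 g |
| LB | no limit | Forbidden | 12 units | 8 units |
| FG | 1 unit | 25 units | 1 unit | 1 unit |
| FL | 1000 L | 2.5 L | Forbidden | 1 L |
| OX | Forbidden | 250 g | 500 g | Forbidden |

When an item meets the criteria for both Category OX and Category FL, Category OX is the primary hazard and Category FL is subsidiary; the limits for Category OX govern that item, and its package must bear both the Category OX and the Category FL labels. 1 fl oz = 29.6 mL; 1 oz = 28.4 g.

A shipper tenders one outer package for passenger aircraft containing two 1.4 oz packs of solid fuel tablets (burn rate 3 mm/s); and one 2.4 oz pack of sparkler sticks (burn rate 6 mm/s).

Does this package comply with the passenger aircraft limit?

Burn rate 3 mm/s meets the Category FS criterion (Flammable Solid), so the solid fuel tablets are Category FS.
Sparkler sticks: burn rate 6 mm/s > 2 mm/s → Category FS (Flammable Solid).
Category FS net quantity: (two 1.4 oz packs = 79.52 g) + (one 2.4 oz pack = 68.16 g) = 147.68 g.
147.68 g exceeds the passenger aircraft limit of 100 g for Category FS.

No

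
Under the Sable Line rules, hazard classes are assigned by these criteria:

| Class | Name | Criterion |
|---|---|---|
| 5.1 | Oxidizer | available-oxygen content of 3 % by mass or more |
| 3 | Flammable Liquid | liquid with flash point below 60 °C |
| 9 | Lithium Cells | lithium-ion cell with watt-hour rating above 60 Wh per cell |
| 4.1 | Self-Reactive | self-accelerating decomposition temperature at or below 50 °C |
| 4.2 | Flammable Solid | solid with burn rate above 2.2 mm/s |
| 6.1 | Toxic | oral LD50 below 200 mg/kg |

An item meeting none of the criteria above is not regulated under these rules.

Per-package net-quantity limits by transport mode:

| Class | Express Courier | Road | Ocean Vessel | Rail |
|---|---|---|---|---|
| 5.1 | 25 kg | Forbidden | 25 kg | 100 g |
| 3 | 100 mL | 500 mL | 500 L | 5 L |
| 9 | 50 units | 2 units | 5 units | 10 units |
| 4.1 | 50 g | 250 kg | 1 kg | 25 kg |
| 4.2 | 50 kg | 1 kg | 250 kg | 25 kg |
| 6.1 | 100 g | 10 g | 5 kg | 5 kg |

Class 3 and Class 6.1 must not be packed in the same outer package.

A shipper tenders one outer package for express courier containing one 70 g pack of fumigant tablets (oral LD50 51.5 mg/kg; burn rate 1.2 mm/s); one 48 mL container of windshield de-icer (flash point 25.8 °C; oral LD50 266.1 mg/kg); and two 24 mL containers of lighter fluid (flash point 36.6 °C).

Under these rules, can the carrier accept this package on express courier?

No

Fumigant tablets: oral LD50 51.5 mg/kg < 200 mg/kg → Class 6.1 (Toxic).
Flash point 25.8 °C meets the Class 3 criterion (Flammable Liquid), so the windshield de-icer is Class 3.
The lighter fluid has flash point 36.6 °C, which is < 60 °C, so it is Class 3 (Flammable Liquid).
Total Class 3: 48 mL + (two 24 mL containers = 48 mL) = 96 mL.
96 mL ≤ 100 mL (express courier limit, Class 3) — within limit.
Class 6.1 quantity: 70 g.
70 g is within the express courier limit of 100 g for Class 6.1.
Class 3 and Class 6.1 may not share an outer package.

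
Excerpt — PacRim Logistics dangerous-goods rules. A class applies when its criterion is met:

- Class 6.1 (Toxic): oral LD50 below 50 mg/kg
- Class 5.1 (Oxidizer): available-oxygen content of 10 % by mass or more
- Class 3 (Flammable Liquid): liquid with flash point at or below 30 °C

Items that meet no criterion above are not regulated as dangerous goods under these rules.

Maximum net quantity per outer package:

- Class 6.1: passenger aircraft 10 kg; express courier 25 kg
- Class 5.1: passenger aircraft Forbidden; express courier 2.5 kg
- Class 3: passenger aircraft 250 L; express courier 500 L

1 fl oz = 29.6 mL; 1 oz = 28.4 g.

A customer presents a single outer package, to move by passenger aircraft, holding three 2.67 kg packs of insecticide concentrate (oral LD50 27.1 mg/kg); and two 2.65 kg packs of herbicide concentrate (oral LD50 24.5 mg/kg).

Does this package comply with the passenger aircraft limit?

Oral LD50 27.1 mg/kg meets the Class 6.1 criterion (Toxic), so the insecticide concentrate is Class 6.1.
With oral LD50 24.5 mg/kg (< 50 mg/kg), the herbicide concentrate falls in Class 6.1.
Class 6.1 net quantity: (three 2.67 kg packs = 8.01 kg) + (two 2.65 kg packs = 5.3 kg) = 13.31 kg.
13.31 kg exceeds the passenger aircraft limit of 10 kg for Class 6.1.

No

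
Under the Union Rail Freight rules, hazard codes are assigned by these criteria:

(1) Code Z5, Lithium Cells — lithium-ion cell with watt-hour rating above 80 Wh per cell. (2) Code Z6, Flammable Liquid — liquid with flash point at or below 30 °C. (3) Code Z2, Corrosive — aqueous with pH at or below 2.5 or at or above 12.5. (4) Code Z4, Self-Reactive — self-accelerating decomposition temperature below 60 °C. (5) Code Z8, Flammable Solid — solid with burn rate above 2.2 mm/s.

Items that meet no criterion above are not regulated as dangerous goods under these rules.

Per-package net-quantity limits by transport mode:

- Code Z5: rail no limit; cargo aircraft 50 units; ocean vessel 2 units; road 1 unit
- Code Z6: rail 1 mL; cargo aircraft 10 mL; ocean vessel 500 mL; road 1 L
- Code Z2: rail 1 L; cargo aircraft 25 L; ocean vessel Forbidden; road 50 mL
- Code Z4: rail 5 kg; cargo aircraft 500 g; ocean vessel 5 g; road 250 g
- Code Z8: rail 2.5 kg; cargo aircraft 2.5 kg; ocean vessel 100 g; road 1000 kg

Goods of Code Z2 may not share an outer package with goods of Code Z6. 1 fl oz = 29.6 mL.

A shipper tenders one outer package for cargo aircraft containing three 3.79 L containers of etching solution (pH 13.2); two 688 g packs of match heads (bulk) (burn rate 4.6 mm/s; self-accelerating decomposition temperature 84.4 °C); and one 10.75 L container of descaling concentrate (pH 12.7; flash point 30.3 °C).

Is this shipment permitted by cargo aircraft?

Yes

The etching solution has pH 13.2, which is ≥ 12.5, so it is Code Z2 (Corrosive).
The match heads (bulk) have burn rate 4.6 mm/s, which is > 2.2 mm/s, so they are Code Z8 (Flammable Solid).
pH 12.7 meets the Code Z2 criterion (Corrosive), so the descaling concentrate is Code Z2.
Code Z2 net quantity: (three 3.79 L containers = 11.37 L) + 10.75 L = 22.12 L.
22.12 L is within the cargo aircraft limit of 25 L for Code Z2.
Code Z8 quantity: two 688 g packs = 1.376 kg.
1.376 kg ≤ 2.5 kg (cargo aircraft limit, Code Z8) — within limit.
The segregation rule (Code Z2 with Code Z6) does not apply to Code Z2 with Code Z8.
Every hazard code is within its cargo aircraft limit and no segregation rule is violated.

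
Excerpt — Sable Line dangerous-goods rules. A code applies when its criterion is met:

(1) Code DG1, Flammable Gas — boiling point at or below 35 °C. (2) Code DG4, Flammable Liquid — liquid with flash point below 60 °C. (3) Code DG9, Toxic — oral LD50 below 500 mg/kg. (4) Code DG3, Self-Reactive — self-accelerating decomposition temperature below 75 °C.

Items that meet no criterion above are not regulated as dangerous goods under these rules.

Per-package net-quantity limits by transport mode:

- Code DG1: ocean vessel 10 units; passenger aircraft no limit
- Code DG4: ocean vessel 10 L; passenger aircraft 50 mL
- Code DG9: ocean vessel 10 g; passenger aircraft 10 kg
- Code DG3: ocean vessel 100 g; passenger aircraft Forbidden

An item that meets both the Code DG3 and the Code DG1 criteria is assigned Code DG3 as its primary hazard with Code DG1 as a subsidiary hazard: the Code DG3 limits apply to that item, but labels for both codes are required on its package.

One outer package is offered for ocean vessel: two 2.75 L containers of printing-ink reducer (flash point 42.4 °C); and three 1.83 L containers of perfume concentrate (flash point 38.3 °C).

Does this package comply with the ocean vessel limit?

No

Flash point 42.4 °C meets the Code DG4 criterion (Flammable Liquid), so the printing-ink reducer is Code DG4.
Flash point 38.3 °C meets the Code DG4 criterion (Flammable Liquid), so the perfume concentrate is Code DG4.
Total Code DG4: (two 2.75 L containers = 5.5 L) + (three 1.83 L containers = 5.49 L) = 10.99 L.
That exceeds the Code DG4 ocean vessel limit of 10 L.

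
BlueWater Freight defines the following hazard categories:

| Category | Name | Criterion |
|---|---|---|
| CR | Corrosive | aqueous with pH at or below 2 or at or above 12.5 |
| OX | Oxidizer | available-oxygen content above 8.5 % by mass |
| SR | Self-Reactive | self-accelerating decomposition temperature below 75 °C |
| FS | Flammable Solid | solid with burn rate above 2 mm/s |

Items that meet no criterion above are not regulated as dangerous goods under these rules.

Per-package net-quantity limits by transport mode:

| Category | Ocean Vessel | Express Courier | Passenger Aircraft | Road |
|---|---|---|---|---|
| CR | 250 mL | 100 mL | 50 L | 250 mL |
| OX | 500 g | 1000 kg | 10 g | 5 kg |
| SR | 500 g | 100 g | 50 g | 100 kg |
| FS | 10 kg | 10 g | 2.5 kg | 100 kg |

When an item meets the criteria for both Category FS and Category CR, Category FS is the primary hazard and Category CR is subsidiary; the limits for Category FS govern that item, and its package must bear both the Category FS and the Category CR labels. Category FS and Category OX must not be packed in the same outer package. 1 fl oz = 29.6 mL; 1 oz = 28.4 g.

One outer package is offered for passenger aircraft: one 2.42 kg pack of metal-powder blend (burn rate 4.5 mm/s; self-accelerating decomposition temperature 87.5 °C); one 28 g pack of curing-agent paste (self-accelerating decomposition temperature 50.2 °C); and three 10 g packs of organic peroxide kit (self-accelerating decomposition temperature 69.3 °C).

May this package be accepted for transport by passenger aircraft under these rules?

No

Metal-powder blend: burn rate 4.5 mm/s > 2 mm/s → Category FS (Flammable Solid).
With self-accelerating decomposition temperature 50.2 °C (< 75 °C), the curing-agent paste falls in Category SR.
The organic peroxide kit has self-accelerating decomposition temperature 69.3 °C, which is < 75 °C, so it is Category SR (Self-Reactive).
Category SR net quantity: 28 g + (three 10 g packs = 30 g) = 58 g.
That exceeds the Category SR passenger aircraft limit of 50 g.
Category FS quantity: 2.42 kg.
2.42 kg ≤ 2.5 kg (passenger aircraft limit, Category FS) — within limit.
The segregation rule (Category FS with Category OX) does not apply to Category SR with Category FS.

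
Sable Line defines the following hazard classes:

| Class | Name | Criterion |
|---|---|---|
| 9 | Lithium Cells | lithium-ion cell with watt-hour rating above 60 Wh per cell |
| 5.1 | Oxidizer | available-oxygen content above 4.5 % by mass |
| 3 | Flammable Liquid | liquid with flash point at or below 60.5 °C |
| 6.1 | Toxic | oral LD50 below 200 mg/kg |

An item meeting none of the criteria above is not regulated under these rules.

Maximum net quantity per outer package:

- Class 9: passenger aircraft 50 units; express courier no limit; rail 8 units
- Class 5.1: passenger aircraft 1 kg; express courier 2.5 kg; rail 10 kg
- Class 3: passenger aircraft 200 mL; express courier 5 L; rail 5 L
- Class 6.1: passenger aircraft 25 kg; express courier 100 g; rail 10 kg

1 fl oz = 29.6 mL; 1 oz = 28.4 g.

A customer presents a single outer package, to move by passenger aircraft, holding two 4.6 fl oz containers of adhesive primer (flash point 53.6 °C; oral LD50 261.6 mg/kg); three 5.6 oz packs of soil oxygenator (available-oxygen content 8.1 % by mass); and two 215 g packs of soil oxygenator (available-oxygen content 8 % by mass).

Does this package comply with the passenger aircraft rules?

Adhesive primer: flash point 53.6 °C ≤ 60.5 °C → Class 3 (Flammable Liquid).
The soil oxygenator has available-oxygen content 8.1 % by mass, which is > 4.5 % by mass, so it is Class 5.1 (Oxidizer).
The soil oxygenator has available-oxygen content 8 % by mass, which is > 4.5 % by mass, so it is Class 5.1 (Oxidizer).
Class 5.1 net quantity: (three 5.6 oz packs = 477.12 g) + (two 215 g packs = 430 g) = 907.12 g.
That is within the Class 5.1 passenger aircraft limit of 1 kg.
Class 3 quantity: two 4.6 fl oz containers = 272.32 mL.
272.32 mL exceeds the passenger aircraft limit of 200 mL for Class 3.

No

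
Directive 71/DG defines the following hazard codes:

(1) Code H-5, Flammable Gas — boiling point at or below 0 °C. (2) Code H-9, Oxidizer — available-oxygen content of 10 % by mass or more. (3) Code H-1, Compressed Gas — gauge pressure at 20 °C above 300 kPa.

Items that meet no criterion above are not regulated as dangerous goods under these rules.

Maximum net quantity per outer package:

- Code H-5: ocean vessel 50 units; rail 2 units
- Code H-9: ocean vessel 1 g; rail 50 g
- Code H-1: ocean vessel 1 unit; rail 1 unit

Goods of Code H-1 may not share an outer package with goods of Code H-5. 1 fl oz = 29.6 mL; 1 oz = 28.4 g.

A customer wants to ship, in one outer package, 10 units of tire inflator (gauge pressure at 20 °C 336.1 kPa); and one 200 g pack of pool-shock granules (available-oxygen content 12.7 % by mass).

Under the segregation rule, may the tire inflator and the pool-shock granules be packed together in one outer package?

Yes

The tire inflator has gauge pressure at 20 °C 336.1 kPa, which is > 300 kPa, so it is Code H-1 (Compressed Gas).
With available-oxygen content 12.7 % by mass (≥ 10 % by mass), the pool-shock granules fall in Code H-9.
No segregation rule bars Code H-1 with Code H-9.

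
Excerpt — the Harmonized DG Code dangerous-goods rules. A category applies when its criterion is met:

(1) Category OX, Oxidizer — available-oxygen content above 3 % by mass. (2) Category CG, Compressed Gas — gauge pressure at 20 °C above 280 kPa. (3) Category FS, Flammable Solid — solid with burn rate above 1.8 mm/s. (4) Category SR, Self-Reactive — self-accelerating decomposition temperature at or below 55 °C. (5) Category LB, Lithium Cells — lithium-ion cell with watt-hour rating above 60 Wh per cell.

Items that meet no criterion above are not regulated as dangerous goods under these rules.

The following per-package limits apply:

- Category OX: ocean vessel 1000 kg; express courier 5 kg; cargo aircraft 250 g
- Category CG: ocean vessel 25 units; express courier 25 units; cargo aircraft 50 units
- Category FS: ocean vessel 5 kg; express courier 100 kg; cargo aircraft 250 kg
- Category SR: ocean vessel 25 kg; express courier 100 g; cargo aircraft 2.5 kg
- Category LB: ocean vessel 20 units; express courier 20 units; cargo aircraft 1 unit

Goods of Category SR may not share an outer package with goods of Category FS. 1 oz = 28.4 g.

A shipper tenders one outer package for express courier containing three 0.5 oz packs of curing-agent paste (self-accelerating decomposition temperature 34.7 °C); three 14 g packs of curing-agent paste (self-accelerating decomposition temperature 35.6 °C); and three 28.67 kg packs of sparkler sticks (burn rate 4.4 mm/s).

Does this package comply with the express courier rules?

The curing-agent paste has self-accelerating decomposition temperature 34.7 °C, which is ≤ 55 °C, so it is Category SR (Self-Reactive).
Curing-agent paste: self-accelerating decomposition temperature 35.6 °C ≤ 55 °C → Category SR (Self-Reactive).
With burn rate 4.4 mm/s (> 1.8 mm/s), the sparkler sticks fall in Category FS.
Category SR net quantity: (three 0.5 oz packs = 42.6 g) + (three 14 g packs = 42 g) = 84.6 g.
That is within the Category SR express courier limit of 100 g.
Category FS quantity: three 28.67 kg packs = 86.01 kg.
86.01 kg is within the express courier limit of 100 kg for Category FS.
Category SR and Category FS may not share an outer package.

No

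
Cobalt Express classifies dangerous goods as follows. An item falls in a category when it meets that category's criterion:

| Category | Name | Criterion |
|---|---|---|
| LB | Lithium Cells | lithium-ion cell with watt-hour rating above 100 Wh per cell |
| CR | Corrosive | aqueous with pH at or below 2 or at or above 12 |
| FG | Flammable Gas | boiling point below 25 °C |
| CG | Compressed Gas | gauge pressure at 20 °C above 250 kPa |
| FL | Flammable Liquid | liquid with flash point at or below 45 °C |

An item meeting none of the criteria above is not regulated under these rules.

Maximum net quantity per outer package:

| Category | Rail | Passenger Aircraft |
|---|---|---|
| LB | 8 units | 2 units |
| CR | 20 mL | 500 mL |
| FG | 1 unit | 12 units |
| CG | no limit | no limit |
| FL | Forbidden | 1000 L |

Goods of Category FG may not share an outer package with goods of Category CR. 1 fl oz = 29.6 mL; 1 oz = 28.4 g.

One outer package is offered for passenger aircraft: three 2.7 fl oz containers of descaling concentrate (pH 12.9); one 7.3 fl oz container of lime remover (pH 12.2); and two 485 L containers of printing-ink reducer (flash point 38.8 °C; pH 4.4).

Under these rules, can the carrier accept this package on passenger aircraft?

Yes

Descaling concentrate: pH 12.9 ≥ 12 → Category CR (Corrosive).
With pH 12.2 (≥ 12), the lime remover falls in Category CR.
The printing-ink reducer has flash point 38.8 °C, which is ≤ 45 °C, so it is Category FL (Flammable Liquid).
Category CR net quantity: (three 2.7 fl oz containers = 239.76 mL) + (one 7.3 fl oz container = 216.08 mL) = 455.84 mL.
455.84 mL ≤ 500 mL (passenger aircraft limit, Category CR) — within limit.
Category FL quantity: two 485 L containers = 970 L.
970 L is within the passenger aircraft limit of 1000 L for Category FL.
The segregation rule (Category FG with Category CR) does not apply to Category CR with Category FL.
Every hazard category is within its passenger aircraft limit and no segregation rule is violated.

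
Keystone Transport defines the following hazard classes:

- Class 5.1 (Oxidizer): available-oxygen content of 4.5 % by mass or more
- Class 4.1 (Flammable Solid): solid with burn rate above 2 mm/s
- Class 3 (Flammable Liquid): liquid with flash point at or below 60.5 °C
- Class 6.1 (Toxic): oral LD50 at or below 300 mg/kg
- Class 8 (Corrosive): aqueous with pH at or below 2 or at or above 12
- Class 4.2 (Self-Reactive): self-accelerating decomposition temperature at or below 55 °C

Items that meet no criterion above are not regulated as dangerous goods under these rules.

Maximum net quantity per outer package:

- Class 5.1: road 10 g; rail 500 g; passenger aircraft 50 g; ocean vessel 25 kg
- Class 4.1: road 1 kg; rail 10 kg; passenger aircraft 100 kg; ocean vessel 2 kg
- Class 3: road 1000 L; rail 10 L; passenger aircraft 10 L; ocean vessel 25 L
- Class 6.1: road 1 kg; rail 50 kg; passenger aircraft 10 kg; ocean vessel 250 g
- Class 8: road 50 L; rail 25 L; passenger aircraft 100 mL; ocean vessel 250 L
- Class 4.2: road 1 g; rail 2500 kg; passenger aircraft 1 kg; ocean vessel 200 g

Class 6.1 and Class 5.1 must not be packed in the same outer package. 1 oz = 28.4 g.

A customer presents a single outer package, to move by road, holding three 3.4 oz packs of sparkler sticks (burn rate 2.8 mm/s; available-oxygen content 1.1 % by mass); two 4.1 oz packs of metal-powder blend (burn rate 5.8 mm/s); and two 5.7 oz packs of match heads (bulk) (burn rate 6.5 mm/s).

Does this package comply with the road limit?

The sparkler sticks have burn rate 2.8 mm/s, which is > 2 mm/s, so they are Class 4.1 (Flammable Solid).
Burn rate 5.8 mm/s meets the Class 4.1 criterion (Flammable Solid), so the metal-powder blend is Class 4.1.
Match heads (bulk): burn rate 6.5 mm/s > 2 mm/s → Class 4.1 (Flammable Solid).
Total Class 4.1: (three 3.4 oz packs = 289.68 g) + (two 4.1 oz packs = 232.88 g) + (two 5.7 oz packs = 323.76 g) = 846.32 g.
That is within the Class 4.1 road limit of 1 kg.

Yes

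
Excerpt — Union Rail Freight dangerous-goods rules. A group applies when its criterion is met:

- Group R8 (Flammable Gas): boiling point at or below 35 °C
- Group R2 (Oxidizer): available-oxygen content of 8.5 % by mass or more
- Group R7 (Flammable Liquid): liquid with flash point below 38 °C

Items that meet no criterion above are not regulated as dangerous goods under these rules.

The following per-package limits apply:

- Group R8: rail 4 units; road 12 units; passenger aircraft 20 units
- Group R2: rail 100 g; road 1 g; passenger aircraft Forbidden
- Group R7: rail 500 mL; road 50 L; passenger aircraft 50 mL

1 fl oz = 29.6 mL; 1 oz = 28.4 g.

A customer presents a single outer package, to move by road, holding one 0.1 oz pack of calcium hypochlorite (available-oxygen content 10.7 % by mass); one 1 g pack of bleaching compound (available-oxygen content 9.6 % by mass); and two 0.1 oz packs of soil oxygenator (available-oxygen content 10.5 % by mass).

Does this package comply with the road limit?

Calcium hypochlorite: available-oxygen content 10.7 % by mass ≥ 8.5 % by mass → Group R2 (Oxidizer).
Available-oxygen content 9.6 % by mass meets the Group R2 criterion (Oxidizer), so the bleaching compound is Group R2.
Soil oxygenator: available-oxygen content 10.5 % by mass ≥ 8.5 % by mass → Group R2 (Oxidizer).
Group R2 net quantity: (one 0.1 oz pack = 2.84 g) + 1 g + (two 0.1 oz packs = 5.68 g) = 9.52 g.
That exceeds the Group R2 road limit of 1 g.

No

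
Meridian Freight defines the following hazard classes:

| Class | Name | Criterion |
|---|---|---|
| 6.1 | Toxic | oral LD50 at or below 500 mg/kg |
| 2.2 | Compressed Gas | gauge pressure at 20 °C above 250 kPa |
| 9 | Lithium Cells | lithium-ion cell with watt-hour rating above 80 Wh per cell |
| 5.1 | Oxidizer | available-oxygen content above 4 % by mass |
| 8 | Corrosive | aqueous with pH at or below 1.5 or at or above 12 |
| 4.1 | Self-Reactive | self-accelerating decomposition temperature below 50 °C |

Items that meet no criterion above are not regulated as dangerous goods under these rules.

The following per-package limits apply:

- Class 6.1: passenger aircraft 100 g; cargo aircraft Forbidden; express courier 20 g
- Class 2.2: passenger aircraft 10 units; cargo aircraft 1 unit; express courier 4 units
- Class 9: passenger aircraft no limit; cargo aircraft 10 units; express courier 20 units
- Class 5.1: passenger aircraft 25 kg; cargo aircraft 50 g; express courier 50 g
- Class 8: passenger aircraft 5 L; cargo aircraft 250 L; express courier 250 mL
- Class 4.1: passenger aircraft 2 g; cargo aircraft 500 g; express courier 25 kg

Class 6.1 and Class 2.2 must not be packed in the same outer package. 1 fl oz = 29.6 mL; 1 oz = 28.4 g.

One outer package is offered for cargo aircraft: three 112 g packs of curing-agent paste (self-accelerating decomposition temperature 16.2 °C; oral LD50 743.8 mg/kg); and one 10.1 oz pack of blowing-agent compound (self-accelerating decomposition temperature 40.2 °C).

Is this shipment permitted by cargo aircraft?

Curing-agent paste: self-accelerating decomposition temperature 16.2 °C < 50 °C → Class 4.1 (Self-Reactive).
Self-accelerating decomposition temperature 40.2 °C meets the Class 4.1 criterion (Self-Reactive), so the blowing-agent compound is Class 4.1.
Total Class 4.1: (three 112 g packs = 336 g) + (one 10.1 oz pack = 286.84 g) = 622.84 g.
622.84 g exceeds the cargo aircraft limit of 500 g for Class 4.1.

No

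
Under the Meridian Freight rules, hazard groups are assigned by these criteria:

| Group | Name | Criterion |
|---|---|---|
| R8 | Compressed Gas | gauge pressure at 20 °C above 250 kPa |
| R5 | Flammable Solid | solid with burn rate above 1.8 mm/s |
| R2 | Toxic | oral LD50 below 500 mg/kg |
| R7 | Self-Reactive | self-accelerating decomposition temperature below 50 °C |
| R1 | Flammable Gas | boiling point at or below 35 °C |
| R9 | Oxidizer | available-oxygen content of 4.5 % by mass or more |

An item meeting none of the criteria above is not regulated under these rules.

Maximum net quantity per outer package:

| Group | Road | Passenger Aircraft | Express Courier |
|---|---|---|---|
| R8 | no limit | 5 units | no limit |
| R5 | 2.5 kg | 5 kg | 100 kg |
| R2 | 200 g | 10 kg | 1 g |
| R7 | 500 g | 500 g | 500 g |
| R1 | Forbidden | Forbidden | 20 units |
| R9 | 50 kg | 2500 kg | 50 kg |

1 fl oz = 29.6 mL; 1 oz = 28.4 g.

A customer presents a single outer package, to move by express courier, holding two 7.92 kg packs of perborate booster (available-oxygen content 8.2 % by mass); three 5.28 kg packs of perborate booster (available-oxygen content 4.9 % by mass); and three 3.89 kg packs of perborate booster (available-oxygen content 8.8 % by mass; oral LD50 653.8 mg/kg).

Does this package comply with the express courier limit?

Yes

Perborate booster: available-oxygen content 8.2 % by mass ≥ 4.5 % by mass → Group R9 (Oxidizer).
Available-oxygen content 4.9 % by mass meets the Group R9 criterion (Oxidizer), so the perborate booster is Group R9.
Perborate booster: available-oxygen content 8.8 % by mass ≥ 4.5 % by mass → Group R9 (Oxidizer).
Group R9 net quantity: (two 7.92 kg packs = 15.84 kg) + (three 5.28 kg packs = 15.84 kg) + (three 3.89 kg packs = 11.67 kg) = 43.35 kg.
That is within the Group R9 express courier limit of 50 kg.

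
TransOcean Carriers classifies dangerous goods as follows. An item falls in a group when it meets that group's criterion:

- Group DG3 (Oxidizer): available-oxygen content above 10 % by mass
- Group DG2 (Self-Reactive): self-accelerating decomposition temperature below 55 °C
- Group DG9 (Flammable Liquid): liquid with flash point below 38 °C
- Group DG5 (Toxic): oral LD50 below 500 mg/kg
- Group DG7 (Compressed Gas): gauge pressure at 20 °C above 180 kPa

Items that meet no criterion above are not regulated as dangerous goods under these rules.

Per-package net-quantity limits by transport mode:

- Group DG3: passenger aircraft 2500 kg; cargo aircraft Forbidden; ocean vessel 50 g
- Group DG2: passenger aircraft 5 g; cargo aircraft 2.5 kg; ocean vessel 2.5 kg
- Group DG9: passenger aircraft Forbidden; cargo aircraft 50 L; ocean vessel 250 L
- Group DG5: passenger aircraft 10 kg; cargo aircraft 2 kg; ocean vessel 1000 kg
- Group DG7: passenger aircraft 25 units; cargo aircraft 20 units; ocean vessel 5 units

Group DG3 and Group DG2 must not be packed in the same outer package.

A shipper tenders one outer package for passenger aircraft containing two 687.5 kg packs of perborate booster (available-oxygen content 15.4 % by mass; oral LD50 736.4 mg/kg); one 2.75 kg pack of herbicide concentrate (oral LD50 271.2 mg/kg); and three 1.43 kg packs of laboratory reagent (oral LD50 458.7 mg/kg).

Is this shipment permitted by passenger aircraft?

Perborate booster: available-oxygen content 15.4 % by mass > 10 % by mass → Group DG3 (Oxidizer).
Herbicide concentrate: oral LD50 271.2 mg/kg < 500 mg/kg → Group DG5 (Toxic).
The laboratory reagent has oral LD50 458.7 mg/kg, which is < 500 mg/kg, so it is Group DG5 (Toxic).
Total Group DG5: 2.75 kg + (three 1.43 kg packs = 4.29 kg) = 7.04 kg.
7.04 kg ≤ 10 kg (passenger aircraft limit, Group DG5) — within limit.
Group DG3 quantity: two 687.5 kg packs = 1375 kg.
1375 kg is within the passenger aircraft limit of 2500 kg for Group DG3.
The segregation rule (Group DG3 with Group DG2) does not apply to Group DG5 with Group DG3.
Every hazard group is within its passenger aircraft limit and no segregation rule is violated.

Yes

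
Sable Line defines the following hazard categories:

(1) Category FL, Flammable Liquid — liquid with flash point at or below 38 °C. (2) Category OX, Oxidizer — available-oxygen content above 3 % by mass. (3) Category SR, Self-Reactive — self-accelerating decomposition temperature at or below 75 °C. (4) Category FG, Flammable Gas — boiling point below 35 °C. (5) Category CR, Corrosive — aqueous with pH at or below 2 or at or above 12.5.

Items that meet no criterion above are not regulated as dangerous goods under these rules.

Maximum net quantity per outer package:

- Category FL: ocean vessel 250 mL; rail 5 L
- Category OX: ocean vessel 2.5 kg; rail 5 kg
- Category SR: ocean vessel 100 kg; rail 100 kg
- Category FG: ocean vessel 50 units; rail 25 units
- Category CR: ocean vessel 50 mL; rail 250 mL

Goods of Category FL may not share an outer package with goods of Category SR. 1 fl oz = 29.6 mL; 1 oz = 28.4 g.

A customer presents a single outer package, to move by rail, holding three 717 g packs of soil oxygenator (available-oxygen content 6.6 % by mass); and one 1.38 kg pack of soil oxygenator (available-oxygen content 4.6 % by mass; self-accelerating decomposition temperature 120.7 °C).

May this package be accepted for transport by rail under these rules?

Soil oxygenator: available-oxygen content 6.6 % by mass > 3 % by mass → Category OX (Oxidizer).
Available-oxygen content 4.6 % by mass meets the Category OX criterion (Oxidizer), so the soil oxygenator is Category OX.
Total Category OX: (three 717 g packs = 2.151 kg) + 1.38 kg = 3.531 kg.
3.531 kg ≤ 5 kg (rail limit, Category OX) — within limit.

Yes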